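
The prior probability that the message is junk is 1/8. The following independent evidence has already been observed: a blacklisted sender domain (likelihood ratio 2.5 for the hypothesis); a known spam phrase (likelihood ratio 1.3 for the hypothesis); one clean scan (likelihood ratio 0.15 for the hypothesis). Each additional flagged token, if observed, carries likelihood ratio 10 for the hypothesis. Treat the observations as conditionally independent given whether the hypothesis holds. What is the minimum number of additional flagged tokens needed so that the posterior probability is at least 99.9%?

Prior odds = 0.125/0.875 = 1/7.
Combined Bayes factor of the evidence already in hand = 2.5 × 1.3 × 0.15 = 0.4875.
Odds after that evidence = (1/7) × 0.4875 = 39/560.
Target odds = 0.999/0.001 = 999.
Need 10ⁿ ≥ 999 ÷ (39/560) = 186480/13.
10⁴ = 10000 falls short of 186480/13 but 10⁵ = 100000 reaches it, so n = 5.

5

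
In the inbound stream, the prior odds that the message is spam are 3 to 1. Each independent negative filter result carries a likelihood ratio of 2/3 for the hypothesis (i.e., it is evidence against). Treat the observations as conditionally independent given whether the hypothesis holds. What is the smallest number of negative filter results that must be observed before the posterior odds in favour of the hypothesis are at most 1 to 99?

15

Prior odds = 3.
Likelihood ratio per negative filter result = 2/3.
Target odds = 1/99.
Require (2/3)ⁿ ≤ 1/99 ÷ 3 = 1/297.
(2/3)¹⁴ = 16384/4782969 is still above 1/297 but (2/3)¹⁵ = 32768/14348907 is at or below it, so n = 15.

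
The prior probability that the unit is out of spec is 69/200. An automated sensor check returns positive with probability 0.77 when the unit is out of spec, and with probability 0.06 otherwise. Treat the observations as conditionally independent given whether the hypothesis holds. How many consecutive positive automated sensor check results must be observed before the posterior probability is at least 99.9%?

3

Prior odds: 0.345 ÷ 0.655 = 69/131.
Likelihood ratio of a positive result = 0.77/0.06 = 77/6.
Target posterior odds = 0.999/0.001 = 999.
Need (69/131) × (77/6)ⁿ ≥ 999, i.e. (77/6)ⁿ ≥ 43623/23.
(77/6)² = 5929/36 falls short of 43623/23 but (77/6)³ = 456533/216 reaches it, so n = 3.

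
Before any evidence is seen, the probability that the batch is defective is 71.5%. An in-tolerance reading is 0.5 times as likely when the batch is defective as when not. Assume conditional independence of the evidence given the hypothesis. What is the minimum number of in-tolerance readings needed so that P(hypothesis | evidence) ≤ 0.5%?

Prior odds = 0.715/0.285 = 143/57.
Likelihood ratio per in-tolerance reading = 0.5.
Target odds: 0.005 ÷ 0.995 = 1/199.
Require 0.5ⁿ ≤ 1/199 ÷ (143/57) = 57/28457.
0.5⁸ = 0.00390625 is still above 57/28457 but 0.5⁹ = 0.001953125 is at or below it, so n = 9.

9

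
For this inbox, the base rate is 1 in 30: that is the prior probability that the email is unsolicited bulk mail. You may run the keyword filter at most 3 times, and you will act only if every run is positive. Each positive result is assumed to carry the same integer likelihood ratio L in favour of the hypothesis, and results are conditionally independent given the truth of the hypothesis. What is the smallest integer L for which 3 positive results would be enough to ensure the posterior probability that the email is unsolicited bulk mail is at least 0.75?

5

Prior odds = (1/30)/(29/30) = 1/29.
Target odds = 0.75/0.25 = 3.
Need L³ ≥ 3 ÷ (1/29) = 87.
4³ = 64 < 87 ≤ 125 = 5³, so L = 5.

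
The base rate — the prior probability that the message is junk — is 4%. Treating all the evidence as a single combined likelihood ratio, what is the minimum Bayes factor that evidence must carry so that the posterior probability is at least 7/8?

Prior odds = 0.04/0.96 = 1/24.
Target odds = 0.875/0.125 = 7.
Required Bayes factor = 7 ÷ (1/24) = 168.

168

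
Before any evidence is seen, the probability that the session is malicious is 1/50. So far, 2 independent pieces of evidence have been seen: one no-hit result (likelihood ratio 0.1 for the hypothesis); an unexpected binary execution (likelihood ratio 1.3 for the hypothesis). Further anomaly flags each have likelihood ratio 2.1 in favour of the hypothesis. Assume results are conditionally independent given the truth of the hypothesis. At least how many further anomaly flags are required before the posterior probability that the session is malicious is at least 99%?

15

Prior odds = 0.02/0.98 = 1/49.
Combined Bayes factor of the evidence already in hand = 0.1 × 1.3 = 0.13.
Odds after that evidence = (1/49) × 0.13 = 13/4900.
Target odds = 0.99/0.01 = 99.
Need 2.1ⁿ ≥ 99 ÷ (13/4900) = 485100/13.
2.1¹⁴ ≈32439.2 falls short of 485100/13 but 2.1¹⁵ ≈68122.3 reaches it, so n = 15.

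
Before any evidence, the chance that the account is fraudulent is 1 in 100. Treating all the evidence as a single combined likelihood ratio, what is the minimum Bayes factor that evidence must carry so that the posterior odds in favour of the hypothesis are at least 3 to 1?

Prior odds = 0.01/0.99 = 1/99.
Target odds = 3.
Required Bayes factor = 3 ÷ (1/99) = 297.

297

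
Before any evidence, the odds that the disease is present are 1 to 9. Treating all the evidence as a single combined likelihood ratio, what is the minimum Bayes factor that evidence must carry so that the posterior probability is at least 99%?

Prior odds = 1/9.
Target odds = 0.99/0.01 = 99.
Required Bayes factor = 99 ÷ (1/9) = 891.

891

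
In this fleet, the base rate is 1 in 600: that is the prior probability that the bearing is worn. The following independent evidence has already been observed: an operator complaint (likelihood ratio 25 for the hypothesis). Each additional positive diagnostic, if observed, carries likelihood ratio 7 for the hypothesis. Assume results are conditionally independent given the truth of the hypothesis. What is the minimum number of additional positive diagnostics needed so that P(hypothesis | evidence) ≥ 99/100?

Prior odds = (1/600)/(599/600) = 1/599.
Bayes factor of the evidence already in hand = 25.
Odds after that evidence = (1/599) × 25 = 25/599.
Target odds = 0.99/0.01 = 99.
Need 7ⁿ ≥ 99 ÷ (25/599) = 2372.04.
7³ = 343 falls short of 2372.04 but 7⁴ = 2401 reaches it, so n = 4.

4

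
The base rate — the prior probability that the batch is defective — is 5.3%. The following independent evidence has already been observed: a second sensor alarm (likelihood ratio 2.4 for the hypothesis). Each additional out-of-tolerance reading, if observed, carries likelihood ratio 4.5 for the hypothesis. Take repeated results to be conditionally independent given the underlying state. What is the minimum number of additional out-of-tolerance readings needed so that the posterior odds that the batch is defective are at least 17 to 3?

3

Prior odds = 0.053/0.947 = 53/947.
Bayes factor of the evidence already in hand = 2.4.
Odds after that evidence = (53/947) × 2.4 = 636/4735.
Target odds = 17/3.
Need 4.5ⁿ ≥ 17/3 ÷ (636/4735) = 80495/1908.
4.5² = 20.25 falls short of 80495/1908 but 4.5³ = 91.125 reaches it, so n = 3.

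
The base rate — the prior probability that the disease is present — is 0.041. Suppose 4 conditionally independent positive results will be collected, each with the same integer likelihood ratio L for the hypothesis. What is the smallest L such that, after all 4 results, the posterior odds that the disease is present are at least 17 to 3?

Prior odds = 0.041/0.959 = 41/959.
Target odds = 17/3.
Need L⁴ ≥ 17/3 ÷ (41/959) = 16303/123.
3⁴ = 81 < 16303/123 ≤ 256 = 4⁴, so L = 4.

4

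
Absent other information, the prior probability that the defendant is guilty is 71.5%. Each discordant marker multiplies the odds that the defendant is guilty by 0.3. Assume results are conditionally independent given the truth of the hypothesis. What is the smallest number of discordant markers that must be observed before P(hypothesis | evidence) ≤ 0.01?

5

Prior odds: 0.715 ÷ 0.285 = 143/57.
Likelihood ratio per discordant marker = 0.3.
Target posterior odds = 0.01/0.99 = 1/99.
Need (143/57) × 0.3ⁿ ≤ 1/99, i.e. 0.3ⁿ ≤ 19/4719.
0.3⁴ = 0.0081 is still above 19/4719 but 0.3⁵ = 243/100000 is at or below it, so n = 5.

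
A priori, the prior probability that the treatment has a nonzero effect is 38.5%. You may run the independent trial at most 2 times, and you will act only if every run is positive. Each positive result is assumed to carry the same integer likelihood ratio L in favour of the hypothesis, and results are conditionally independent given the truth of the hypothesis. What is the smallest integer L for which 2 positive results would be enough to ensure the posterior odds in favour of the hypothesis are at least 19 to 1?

Prior odds = 0.385/0.615 = 77/123.
Target odds = 19.
Need L² ≥ 19 ÷ (77/123) = 2337/77.
5² = 25 < 2337/77 ≤ 36 = 6², so L = 6.

6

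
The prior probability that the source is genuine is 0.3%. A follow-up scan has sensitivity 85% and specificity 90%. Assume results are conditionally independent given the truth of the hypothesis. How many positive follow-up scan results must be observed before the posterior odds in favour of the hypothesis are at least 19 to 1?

Prior odds: 0.003 ÷ 0.997 = 3/997.
False-positive rate = 1 − 0.9 = 0.1; likelihood ratio of a positive = 0.85/0.1 = 8.5.
Target odds = 19.
Need (3/997) × 8.5ⁿ ≥ 19, i.e. 8.5ⁿ ≥ 18943/3.
8.5⁴ = 5220.0625 falls short of 18943/3 but 8.5⁵ = 44370.53125 reaches it, so n = 5.

5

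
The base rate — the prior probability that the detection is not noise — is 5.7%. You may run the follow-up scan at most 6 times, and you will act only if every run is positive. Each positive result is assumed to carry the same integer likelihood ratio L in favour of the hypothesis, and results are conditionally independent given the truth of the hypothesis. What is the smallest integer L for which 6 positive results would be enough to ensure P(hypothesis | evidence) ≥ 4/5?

3

Prior odds = 0.057/0.943 = 57/943.
Target odds = 0.8/0.2 = 4.
Need L⁶ ≥ 4 ÷ (57/943) = 3772/57.
2⁶ = 64 < 3772/57 ≤ 729 = 3⁶, so L = 3.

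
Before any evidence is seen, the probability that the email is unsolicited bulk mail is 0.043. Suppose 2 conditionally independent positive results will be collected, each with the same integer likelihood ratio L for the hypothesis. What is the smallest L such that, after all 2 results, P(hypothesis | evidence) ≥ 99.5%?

Prior odds = 0.043/0.957 = 43/957.
Target odds = 0.995/0.005 = 199.
Need L² ≥ 199 ÷ (43/957) = 190443/43.
66² = 4356 < 190443/43 ≤ 4489 = 67², so L = 67.

67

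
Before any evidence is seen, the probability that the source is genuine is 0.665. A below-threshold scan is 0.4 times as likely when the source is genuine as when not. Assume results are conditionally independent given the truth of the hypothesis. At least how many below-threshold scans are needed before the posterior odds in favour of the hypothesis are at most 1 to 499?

8

Prior odds = 0.665/0.335 = 133/67.
Likelihood ratio per below-threshold scan = 0.4.
Target odds = 1/499.
Need (133/67) × 0.4ⁿ ≤ 1/499, i.e. 0.4ⁿ ≤ 67/66367.
0.4⁷ = 128/78125 is still above 67/66367 but 0.4⁸ = 256/390625 is at or below it, so n = 8.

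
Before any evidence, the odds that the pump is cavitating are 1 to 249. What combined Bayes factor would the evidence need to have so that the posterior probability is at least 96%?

Prior odds = 1/249.
Target odds = 0.96/0.04 = 24.
Required Bayes factor = 24 ÷ (1/249) = 5976.

5976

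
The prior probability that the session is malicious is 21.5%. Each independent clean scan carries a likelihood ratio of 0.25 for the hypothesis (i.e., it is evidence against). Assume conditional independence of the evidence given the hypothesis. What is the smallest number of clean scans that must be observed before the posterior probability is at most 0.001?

5

Prior odds = 0.215/0.785 = 43/157.
Likelihood ratio per clean scan = 0.25.
Target odds: 0.001 ÷ 0.999 = 1/999.
Need (43/157) × 0.25ⁿ ≤ 1/999, i.e. 0.25ⁿ ≤ 157/42957.
0.25⁴ = 0.00390625 is still above 157/42957 but 0.25⁵ = 1/1024 is at or below it, so n = 5.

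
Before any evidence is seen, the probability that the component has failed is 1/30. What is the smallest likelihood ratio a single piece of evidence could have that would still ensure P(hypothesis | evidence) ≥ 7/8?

203

Prior odds = (1/30)/(29/30) = 1/29.
Target odds = 0.875/0.125 = 7.
Required Bayes factor = 7 ÷ (1/29) = 203.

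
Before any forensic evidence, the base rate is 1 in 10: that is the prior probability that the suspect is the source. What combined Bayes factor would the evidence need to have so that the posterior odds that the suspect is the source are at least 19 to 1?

Prior odds = 0.1/0.9 = 1/9.
Target odds = 19.
Required Bayes factor = 19 ÷ (1/9) = 171.

171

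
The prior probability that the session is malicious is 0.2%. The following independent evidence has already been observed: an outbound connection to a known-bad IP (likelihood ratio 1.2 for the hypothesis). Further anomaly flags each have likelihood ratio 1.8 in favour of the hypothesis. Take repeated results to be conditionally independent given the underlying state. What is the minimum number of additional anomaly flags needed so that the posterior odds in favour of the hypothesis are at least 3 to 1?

13

Prior odds = 0.002/0.998 = 1/499.
Bayes factor of the evidence already in hand = 1.2.
Odds after that evidence = (1/499) × 1.2 = 6/2495.
Target odds = 3.
Need 1.8ⁿ ≥ 3 ÷ (6/2495) = 1247.5.
1.8¹² ≈1156.83 falls short of 1247.5 but 1.8¹³ ≈2082.3 reaches it, so n = 13.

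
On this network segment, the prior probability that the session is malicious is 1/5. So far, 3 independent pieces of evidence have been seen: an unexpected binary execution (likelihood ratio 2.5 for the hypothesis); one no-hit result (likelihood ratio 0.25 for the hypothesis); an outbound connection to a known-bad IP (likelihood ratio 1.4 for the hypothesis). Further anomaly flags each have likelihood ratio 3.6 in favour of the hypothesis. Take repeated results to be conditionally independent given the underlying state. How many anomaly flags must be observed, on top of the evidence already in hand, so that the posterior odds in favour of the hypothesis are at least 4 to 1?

3

Prior odds = 0.2/0.8 = 0.25.
Combined Bayes factor of the evidence already in hand = 2.5 × 0.25 × 1.4 = 0.875.
Odds after that evidence = 0.25 × 0.875 = 0.21875.
Target odds = 4.
Need 3.6ⁿ ≥ 4 ÷ 0.21875 = 128/7.
3.6² = 12.96 falls short of 128/7 but 3.6³ = 46.656 reaches it, so n = 3.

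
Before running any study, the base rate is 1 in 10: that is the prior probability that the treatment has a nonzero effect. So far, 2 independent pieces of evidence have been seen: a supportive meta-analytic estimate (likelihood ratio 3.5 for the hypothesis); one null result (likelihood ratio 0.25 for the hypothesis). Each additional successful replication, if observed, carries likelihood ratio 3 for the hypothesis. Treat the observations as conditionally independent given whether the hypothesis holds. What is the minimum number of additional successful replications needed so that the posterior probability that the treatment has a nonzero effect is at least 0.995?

7

Prior odds = 0.1/0.9 = 1/9.
Combined Bayes factor of the evidence already in hand = 3.5 × 0.25 = 0.875.
Odds after that evidence = (1/9) × 0.875 = 7/72.
Target odds = 0.995/0.005 = 199.
Need 3ⁿ ≥ 199 ÷ (7/72) = 14328/7.
3⁶ = 729 falls short of 14328/7 but 3⁷ = 2187 reaches it, so n = 7.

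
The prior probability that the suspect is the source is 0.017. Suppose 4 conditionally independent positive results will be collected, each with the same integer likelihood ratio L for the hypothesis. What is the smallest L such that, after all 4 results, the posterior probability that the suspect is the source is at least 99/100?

Prior odds = 0.017/0.983 = 17/983.
Target odds = 0.99/0.01 = 99.
Need L⁴ ≥ 99 ÷ (17/983) = 97317/17.
8⁴ = 4096 < 97317/17 ≤ 6561 = 9⁴, so L = 9.

9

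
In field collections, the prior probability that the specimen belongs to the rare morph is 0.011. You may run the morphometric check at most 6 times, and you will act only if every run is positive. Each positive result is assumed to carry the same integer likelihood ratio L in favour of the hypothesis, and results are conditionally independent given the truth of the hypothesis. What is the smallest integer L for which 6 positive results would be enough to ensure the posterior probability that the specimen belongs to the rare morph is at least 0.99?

Prior odds = 0.011/0.989 = 11/989.
Target odds = 0.99/0.01 = 99.
Need L⁶ ≥ 99 ÷ (11/989) = 8901.
4⁶ = 4096 < 8901 ≤ 15625 = 5⁶, so L = 5.

5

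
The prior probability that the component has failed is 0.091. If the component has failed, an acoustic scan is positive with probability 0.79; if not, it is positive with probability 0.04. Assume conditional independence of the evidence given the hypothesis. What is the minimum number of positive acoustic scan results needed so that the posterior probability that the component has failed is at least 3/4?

Prior odds: 0.091 ÷ 0.909 = 91/909.
Likelihood ratio of a positive = 0.79/0.04 = 19.75.
Target posterior odds = 0.75/0.25 = 3.
Need (91/909) × 19.75ⁿ ≥ 3, i.e. 19.75ⁿ ≥ 2727/91.
19.75¹ = 19.75 falls short of 2727/91 but 19.75² = 390.0625 reaches it, so n = 2.

2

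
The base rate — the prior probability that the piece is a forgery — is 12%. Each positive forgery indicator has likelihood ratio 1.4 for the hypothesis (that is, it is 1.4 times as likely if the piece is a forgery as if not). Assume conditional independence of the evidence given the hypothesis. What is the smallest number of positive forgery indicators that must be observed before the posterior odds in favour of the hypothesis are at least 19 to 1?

Prior odds = 0.12/0.88 = 3/22.
Likelihood ratio per positive forgery indicator = 1.4.
Target odds = 19.
Require 1.4ⁿ ≥ 19 ÷ (3/22) = 418/3.
1.4¹⁴ ≈111.12 falls short of 418/3 but 1.4¹⁵ ≈155.568 reaches it, so n = 15.

15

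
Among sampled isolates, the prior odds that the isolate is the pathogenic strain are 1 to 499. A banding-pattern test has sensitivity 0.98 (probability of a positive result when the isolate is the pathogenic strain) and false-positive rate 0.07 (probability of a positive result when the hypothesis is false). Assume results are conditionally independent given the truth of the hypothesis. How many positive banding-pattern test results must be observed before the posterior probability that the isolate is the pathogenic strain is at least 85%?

Prior odds = 1/499.
Likelihood ratio of a positive result = 0.98/0.07 = 14.
Target posterior odds = 0.85/0.15 = 17/3.
Require 14ⁿ ≥ 17/3 ÷ (1/499) = 8483/3.
14³ = 2744 falls short of 8483/3 but 14⁴ = 38416 reaches it, so n = 4.

4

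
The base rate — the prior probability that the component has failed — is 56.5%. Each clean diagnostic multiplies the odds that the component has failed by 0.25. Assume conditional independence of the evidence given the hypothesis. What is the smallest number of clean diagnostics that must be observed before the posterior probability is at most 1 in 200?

Prior odds: 0.565 ÷ 0.435 = 113/87.
Likelihood ratio per clean diagnostic = 0.25.
Target posterior odds = 0.005/0.995 = 1/199.
Need (113/87) × 0.25ⁿ ≤ 1/199, i.e. 0.25ⁿ ≤ 87/22487.
0.25⁴ = 0.00390625 is still above 87/22487 but 0.25⁵ = 1/1024 is at or below it, so n = 5.

5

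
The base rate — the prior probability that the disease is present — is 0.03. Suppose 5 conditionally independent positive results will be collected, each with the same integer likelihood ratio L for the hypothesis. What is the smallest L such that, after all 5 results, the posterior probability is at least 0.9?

Prior odds = 0.03/0.97 = 3/97.
Target odds = 0.9/0.1 = 9.
Need L⁵ ≥ 9 ÷ (3/97) = 291.
3⁵ = 243 < 291 ≤ 1024 = 4⁵, so L = 4.

4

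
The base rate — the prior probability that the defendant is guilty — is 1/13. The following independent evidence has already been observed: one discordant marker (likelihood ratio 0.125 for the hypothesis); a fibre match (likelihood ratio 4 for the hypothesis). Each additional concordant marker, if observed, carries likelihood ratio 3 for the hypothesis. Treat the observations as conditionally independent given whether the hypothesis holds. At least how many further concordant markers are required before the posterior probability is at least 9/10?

5

Prior odds = (1/13)/(12/13) = 1/12.
Combined Bayes factor of the evidence already in hand = 0.125 × 4 = 0.5.
Odds after that evidence = (1/12) × 0.5 = 1/24.
Target odds = 0.9/0.1 = 9.
Need 3ⁿ ≥ 9 ÷ (1/24) = 216.
3⁴ = 81 falls short of 216 but 3⁵ = 243 reaches it, so n = 5.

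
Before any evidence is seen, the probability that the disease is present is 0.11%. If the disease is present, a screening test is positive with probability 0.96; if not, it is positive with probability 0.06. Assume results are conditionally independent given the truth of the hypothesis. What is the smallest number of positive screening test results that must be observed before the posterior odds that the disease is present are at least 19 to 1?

4

Prior odds: 0.0011 ÷ 0.9989 = 11/9989.
Likelihood ratio of a positive = 0.96/0.06 = 16.
Target odds = 19.
Need (11/9989) × 16ⁿ ≥ 19, i.e. 16ⁿ ≥ 189791/11.
16³ = 4096 falls short of 189791/11 but 16⁴ = 65536 reaches it, so n = 4.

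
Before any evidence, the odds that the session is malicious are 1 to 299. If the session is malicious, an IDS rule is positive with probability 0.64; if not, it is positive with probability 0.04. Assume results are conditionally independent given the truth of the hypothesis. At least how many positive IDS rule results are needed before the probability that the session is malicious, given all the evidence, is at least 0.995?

4

Prior odds = 1/299.
Likelihood ratio of a positive = 0.64/0.04 = 16.
Target posterior odds = 0.995/0.005 = 199.
Need (1/299) × 16ⁿ ≥ 199, i.e. 16ⁿ ≥ 59501.
16³ = 4096 falls short of 59501 but 16⁴ = 65536 reaches it, so n = 4.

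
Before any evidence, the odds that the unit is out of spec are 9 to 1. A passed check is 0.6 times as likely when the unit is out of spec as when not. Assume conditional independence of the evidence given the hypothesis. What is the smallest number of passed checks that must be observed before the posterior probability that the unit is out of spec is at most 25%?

7

Prior odds = 9.
Likelihood ratio per passed check = 0.6.
Target odds: 0.25 ÷ 0.75 = 1/3.
Require 0.6ⁿ ≤ 1/3 ÷ 9 = 1/27.
0.6⁶ = 729/15625 is still above 1/27 but 0.6⁷ = 2187/78125 is at or below it, so n = 7.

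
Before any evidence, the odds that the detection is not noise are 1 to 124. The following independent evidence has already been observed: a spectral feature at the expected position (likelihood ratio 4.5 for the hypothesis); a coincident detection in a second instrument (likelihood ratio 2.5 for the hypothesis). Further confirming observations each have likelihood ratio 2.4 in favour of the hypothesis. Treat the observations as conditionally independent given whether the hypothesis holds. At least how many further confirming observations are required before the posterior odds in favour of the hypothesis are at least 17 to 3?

Prior odds = 1/124.
Combined Bayes factor of the evidence already in hand = 4.5 × 2.5 = 11.25.
Odds after that evidence = (1/124) × 11.25 = 45/496.
Target odds = 17/3.
Need 2.4ⁿ ≥ 17/3 ÷ (45/496) = 8432/135.
2.4⁴ = 33.1776 falls short of 8432/135 but 2.4⁵ = 79.62624 reaches it, so n = 5.

5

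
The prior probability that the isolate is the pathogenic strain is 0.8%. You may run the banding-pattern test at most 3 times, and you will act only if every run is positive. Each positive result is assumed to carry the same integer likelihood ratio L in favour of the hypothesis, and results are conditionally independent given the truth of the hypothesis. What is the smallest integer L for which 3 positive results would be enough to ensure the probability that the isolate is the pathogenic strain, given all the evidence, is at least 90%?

11

Prior odds = 0.008/0.992 = 1/124.
Target odds = 0.9/0.1 = 9.
Need L³ ≥ 9 ÷ (1/124) = 1116.
10³ = 1000 < 1116 ≤ 1331 = 11³, so L = 11.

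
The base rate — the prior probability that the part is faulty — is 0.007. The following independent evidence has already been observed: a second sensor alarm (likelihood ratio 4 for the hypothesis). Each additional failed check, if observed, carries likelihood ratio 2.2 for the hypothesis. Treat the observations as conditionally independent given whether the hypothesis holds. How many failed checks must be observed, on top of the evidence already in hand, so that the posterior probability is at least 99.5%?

12

Prior odds = 0.007/0.993 = 7/993.
Bayes factor of the evidence already in hand = 4.
Odds after that evidence = (7/993) × 4 = 28/993.
Target odds = 0.995/0.005 = 199.
Need 2.2ⁿ ≥ 199 ÷ (28/993) = 197607/28.
2.2¹¹ ≈5843.18 falls short of 197607/28 but 2.2¹² ≈12855 reaches it, so n = 12.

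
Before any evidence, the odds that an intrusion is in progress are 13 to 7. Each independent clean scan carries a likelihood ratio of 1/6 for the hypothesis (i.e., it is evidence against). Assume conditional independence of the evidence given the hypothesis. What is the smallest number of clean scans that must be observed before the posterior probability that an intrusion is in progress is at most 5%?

2

Prior odds = 13/7.
Likelihood ratio per clean scan = 1/6.
Target odds: 0.05 ÷ 0.95 = 1/19.
Require (1/6)ⁿ ≤ 1/19 ÷ (13/7) = 7/247.
(1/6)¹ = 1/6 is still above 7/247 but (1/6)² = 1/36 is at or below it, so n = 2.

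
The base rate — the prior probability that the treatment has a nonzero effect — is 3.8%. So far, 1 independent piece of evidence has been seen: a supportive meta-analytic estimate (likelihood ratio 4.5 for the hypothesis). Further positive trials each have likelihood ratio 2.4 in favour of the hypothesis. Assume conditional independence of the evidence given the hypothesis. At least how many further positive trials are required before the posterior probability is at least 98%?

7

Prior odds = 0.038/0.962 = 19/481.
Bayes factor of the evidence already in hand = 4.5.
Odds after that evidence = (19/481) × 4.5 = 171/962.
Target odds = 0.98/0.02 = 49.
Need 2.4ⁿ ≥ 49 ÷ (171/962) = 47138/171.
2.4⁶ = 2985984/15625 falls short of 47138/171 but 2.4⁷ = 35831808/78125 reaches it, so n = 7.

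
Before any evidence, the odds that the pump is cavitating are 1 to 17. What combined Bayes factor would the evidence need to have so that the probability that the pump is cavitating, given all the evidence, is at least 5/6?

Prior odds = 1/17.
Target odds = (5/6)/(1/6) = 5.
Required Bayes factor = 5 ÷ (1/17) = 85.

85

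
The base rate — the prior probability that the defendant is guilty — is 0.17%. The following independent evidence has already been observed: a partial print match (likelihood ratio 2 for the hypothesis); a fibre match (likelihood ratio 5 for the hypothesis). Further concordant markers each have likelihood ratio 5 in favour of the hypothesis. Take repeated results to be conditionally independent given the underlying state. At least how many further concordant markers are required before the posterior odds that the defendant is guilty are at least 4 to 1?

Prior odds = 0.0017/0.9983 = 17/9983.
Combined Bayes factor of the evidence already in hand = 2 × 5 = 10.
Odds after that evidence = (17/9983) × 10 = 170/9983.
Target odds = 4.
Need 5ⁿ ≥ 4 ÷ (170/9983) = 19966/85.
5³ = 125 falls short of 19966/85 but 5⁴ = 625 reaches it, so n = 4.

4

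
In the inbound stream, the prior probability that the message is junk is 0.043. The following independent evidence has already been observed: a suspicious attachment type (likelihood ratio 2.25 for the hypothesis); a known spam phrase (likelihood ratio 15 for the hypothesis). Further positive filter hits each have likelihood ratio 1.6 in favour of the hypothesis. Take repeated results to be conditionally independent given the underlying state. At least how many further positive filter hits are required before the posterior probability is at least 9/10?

Prior odds = 0.043/0.957 = 43/957.
Combined Bayes factor of the evidence already in hand = 2.25 × 15 = 33.75.
Odds after that evidence = (43/957) × 33.75 = 1935/1276.
Target odds = 0.9/0.1 = 9.
Need 1.6ⁿ ≥ 9 ÷ (1935/1276) = 1276/215.
1.6³ = 4.096 falls short of 1276/215 but 1.6⁴ = 6.5536 reaches it, so n = 4.

4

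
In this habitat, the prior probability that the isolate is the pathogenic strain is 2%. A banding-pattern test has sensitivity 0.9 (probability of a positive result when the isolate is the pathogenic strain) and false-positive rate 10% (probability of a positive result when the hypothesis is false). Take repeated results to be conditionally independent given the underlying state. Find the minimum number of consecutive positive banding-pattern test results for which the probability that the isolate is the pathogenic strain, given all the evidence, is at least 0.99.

Prior odds = 0.02/0.98 = 1/49.
Likelihood ratio of a positive result = 0.9/0.1 = 9.
Target odds: 0.99 ÷ 0.01 = 99.
Need (1/49) × 9ⁿ ≥ 99, i.e. 9ⁿ ≥ 4851.
9³ = 729 falls short of 4851 but 9⁴ = 6561 reaches it, so n = 4.

4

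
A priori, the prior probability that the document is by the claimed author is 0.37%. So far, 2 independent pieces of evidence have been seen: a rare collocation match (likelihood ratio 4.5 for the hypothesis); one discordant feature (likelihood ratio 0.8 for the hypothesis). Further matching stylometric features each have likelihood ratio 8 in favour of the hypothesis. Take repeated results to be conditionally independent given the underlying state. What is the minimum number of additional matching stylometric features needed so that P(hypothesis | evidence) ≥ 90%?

4

Prior odds = 0.0037/0.9963 = 37/9963.
Combined Bayes factor of the evidence already in hand = 4.5 × 0.8 = 3.6.
Odds after that evidence = (37/9963) × 3.6 = 74/5535.
Target odds = 0.9/0.1 = 9.
Need 8ⁿ ≥ 9 ÷ (74/5535) = 49815/74.
8³ = 512 falls short of 49815/74 but 8⁴ = 4096 reaches it, so n = 4.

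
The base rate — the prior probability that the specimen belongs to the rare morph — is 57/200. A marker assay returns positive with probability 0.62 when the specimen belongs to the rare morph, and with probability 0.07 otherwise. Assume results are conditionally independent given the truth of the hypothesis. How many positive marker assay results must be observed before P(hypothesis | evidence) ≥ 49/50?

3

Prior odds = 0.285/0.715 = 57/143.
Likelihood ratio of a positive result = 0.62/0.07 = 62/7.
Target odds: 0.98 ÷ 0.02 = 49.
Require (62/7)ⁿ ≥ 49 ÷ (57/143) = 7007/57.
(62/7)² = 3844/49 falls short of 7007/57 but (62/7)³ = 238328/343 reaches it, so n = 3.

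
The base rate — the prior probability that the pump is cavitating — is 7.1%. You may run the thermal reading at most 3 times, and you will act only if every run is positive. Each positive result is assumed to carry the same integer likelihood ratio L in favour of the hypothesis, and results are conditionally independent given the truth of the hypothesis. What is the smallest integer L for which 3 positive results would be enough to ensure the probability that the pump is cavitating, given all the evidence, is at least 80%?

Prior odds = 0.071/0.929 = 71/929.
Target odds = 0.8/0.2 = 4.
Need L³ ≥ 4 ÷ (71/929) = 3716/71.
3³ = 27 < 3716/71 ≤ 64 = 4³, so L = 4.

4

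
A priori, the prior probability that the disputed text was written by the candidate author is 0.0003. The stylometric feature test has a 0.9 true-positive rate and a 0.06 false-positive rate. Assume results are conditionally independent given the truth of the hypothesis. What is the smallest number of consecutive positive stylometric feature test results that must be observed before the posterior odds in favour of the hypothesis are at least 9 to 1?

4

Prior odds: 0.0003 ÷ 0.9997 = 3/9997.
Likelihood ratio of a positive result = 0.9/0.06 = 15.
Target odds = 9.
Need (3/9997) × 15ⁿ ≥ 9, i.e. 15ⁿ ≥ 29991.
15³ = 3375 falls short of 29991 but 15⁴ = 50625 reaches it, so n = 4.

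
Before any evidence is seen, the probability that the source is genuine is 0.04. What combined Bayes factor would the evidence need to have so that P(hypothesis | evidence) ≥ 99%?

Prior odds = 0.04/0.96 = 1/24.
Target odds = 0.99/0.01 = 99.
Required Bayes factor = 99 ÷ (1/24) = 2376.

2376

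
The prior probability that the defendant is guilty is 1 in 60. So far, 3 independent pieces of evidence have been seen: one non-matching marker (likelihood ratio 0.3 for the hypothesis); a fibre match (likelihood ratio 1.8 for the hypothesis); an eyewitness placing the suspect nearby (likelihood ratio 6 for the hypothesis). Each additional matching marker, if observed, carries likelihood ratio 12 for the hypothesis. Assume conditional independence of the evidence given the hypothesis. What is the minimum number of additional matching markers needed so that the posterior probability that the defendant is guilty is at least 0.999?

Prior odds = (1/60)/(59/60) = 1/59.
Combined Bayes factor of the evidence already in hand = 0.3 × 1.8 × 6 = 3.24.
Odds after that evidence = (1/59) × 3.24 = 81/1475.
Target odds = 0.999/0.001 = 999.
Need 12ⁿ ≥ 999 ÷ (81/1475) = 54575/3.
12³ = 1728 falls short of 54575/3 but 12⁴ = 20736 reaches it, so n = 4.

4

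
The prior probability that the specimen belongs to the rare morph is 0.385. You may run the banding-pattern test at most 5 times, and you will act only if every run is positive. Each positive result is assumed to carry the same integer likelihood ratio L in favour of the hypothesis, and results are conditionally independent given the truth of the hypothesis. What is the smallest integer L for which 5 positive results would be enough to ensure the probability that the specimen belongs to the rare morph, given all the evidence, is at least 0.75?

2

Prior odds = 0.385/0.615 = 77/123.
Target odds = 0.75/0.25 = 3.
Need L⁵ ≥ 3 ÷ (77/123) = 369/77.
1⁵ = 1 < 369/77 ≤ 32 = 2⁵, so L = 2.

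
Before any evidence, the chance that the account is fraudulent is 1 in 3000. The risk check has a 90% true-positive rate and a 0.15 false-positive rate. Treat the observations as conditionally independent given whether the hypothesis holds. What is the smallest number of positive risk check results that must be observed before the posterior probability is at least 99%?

Prior odds = (1/3000)/(2999/3000) = 1/2999.
Likelihood ratio of a positive result = 0.9/0.15 = 6.
Target odds: 0.99 ÷ 0.01 = 99.
Need (1/2999) × 6ⁿ ≥ 99, i.e. 6ⁿ ≥ 296901.
6⁷ = 279936 falls short of 296901 but 6⁸ = 1679616 reaches it, so n = 8.

8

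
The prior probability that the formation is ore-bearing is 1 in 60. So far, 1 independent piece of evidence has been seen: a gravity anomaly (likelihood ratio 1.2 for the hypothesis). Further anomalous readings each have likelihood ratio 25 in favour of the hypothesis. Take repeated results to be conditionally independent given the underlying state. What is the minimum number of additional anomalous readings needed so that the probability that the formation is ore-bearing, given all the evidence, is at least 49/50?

Prior odds = (1/60)/(59/60) = 1/59.
Bayes factor of the evidence already in hand = 1.2.
Odds after that evidence = (1/59) × 1.2 = 6/295.
Target odds = 0.98/0.02 = 49.
Need 25ⁿ ≥ 49 ÷ (6/295) = 14455/6.
25² = 625 falls short of 14455/6 but 25³ = 15625 reaches it, so n = 3.

3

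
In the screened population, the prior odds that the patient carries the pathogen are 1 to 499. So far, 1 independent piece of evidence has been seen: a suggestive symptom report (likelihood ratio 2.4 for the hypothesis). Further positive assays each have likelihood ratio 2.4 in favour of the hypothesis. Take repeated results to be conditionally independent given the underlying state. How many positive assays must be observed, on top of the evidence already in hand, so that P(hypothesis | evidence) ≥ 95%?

Prior odds = 1/499.
Bayes factor of the evidence already in hand = 2.4.
Odds after that evidence = (1/499) × 2.4 = 12/2495.
Target odds = 0.95/0.05 = 19.
Need 2.4ⁿ ≥ 19 ÷ (12/2495) = 47405/12.
2.4⁹ ≈2641.81 falls short of 47405/12 but 2.4¹⁰ ≈6340.34 reaches it, so n = 10.

10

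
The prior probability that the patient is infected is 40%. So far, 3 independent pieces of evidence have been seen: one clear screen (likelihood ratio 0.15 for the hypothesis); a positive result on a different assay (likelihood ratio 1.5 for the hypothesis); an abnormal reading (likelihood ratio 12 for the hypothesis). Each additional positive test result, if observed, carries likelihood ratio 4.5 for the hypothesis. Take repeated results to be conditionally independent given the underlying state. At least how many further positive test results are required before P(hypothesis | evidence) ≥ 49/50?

3

Prior odds = 0.4/0.6 = 2/3.
Combined Bayes factor of the evidence already in hand = 0.15 × 1.5 × 12 = 2.7.
Odds after that evidence = (2/3) × 2.7 = 1.8.
Target odds = 0.98/0.02 = 49.
Need 4.5ⁿ ≥ 49 ÷ 1.8 = 245/9.
4.5² = 20.25 falls short of 245/9 but 4.5³ = 91.125 reaches it, so n = 3.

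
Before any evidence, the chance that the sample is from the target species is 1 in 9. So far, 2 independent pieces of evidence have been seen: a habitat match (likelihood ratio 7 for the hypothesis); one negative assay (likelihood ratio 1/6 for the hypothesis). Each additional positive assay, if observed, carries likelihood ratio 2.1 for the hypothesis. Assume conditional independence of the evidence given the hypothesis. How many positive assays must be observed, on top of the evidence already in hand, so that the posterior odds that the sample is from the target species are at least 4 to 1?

Prior odds = (1/9)/(8/9) = 0.125.
Combined Bayes factor of the evidence already in hand = 7 × (1/6) = 7/6.
Odds after that evidence = 0.125 × 7/6 = 7/48.
Target odds = 4.
Need 2.1ⁿ ≥ 4 ÷ (7/48) = 192/7.
2.1⁴ = 19.4481 falls short of 192/7 but 2.1⁵ = 4084101/100000 reaches it, so n = 5.

5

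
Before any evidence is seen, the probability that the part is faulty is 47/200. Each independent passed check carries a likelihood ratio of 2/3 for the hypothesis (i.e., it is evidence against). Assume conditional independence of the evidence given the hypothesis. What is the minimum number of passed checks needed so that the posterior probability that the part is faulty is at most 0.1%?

Prior odds = 0.235/0.765 = 47/153.
Likelihood ratio per passed check = 2/3.
Target odds: 0.001 ÷ 0.999 = 1/999.
Need (47/153) × (2/3)ⁿ ≤ 1/999, i.e. (2/3)ⁿ ≤ 17/5217.
(2/3)¹⁴ = 16384/4782969 is still above 17/5217 but (2/3)¹⁵ = 32768/14348907 is at or below it, so n = 15.

15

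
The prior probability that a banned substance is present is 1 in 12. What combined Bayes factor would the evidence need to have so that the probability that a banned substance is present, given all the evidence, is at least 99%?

Prior odds = (1/12)/(11/12) = 1/11.
Target odds = 0.99/0.01 = 99.
Required Bayes factor = 99 ÷ (1/11) = 1089.

1089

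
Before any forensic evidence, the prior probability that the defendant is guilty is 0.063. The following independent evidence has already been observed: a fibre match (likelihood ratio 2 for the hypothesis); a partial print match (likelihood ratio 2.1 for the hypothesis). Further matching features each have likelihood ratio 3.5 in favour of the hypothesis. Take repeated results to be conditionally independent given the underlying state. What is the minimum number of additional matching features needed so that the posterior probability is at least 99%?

Prior odds = 0.063/0.937 = 63/937.
Combined Bayes factor of the evidence already in hand = 2 × 2.1 = 4.2.
Odds after that evidence = (63/937) × 4.2 = 1323/4685.
Target odds = 0.99/0.01 = 99.
Need 3.5ⁿ ≥ 99 ÷ (1323/4685) = 51535/147.
3.5⁴ = 150.0625 falls short of 51535/147 but 3.5⁵ = 525.21875 reaches it, so n = 5.

5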